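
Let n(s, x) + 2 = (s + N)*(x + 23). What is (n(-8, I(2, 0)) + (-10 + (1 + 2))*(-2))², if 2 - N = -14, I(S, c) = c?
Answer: 38416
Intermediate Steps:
N = 16 (N = 2 - 1*(-14) = 2 + 14 = 16)
n(s, x) = -2 + (16 + s)*(23 + x) (n(s, x) = -2 + (s + 16)*(x + 23) = -2 + (16 + s)*(23 + x))
(n(-8, I(2, 0)) + (-10 + (1 + 2))*(-2))² = ((366 + 16*0 + 23*(-8) - 8*0) + (-10 + (1 + 2))*(-2))² = ((366 + 0 - 184 + 0) + (-10 + 3)*(-2))² = (182 - 7*(-2))² = (182 + 14)² = 196² = 38416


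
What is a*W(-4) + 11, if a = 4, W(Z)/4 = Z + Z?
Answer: -117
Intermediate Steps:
W(Z) = 8*Z (W(Z) = 4*(Z + Z) = 4*(2*Z) = 8*Z)
a*W(-4) + 11 = 4*(8*(-4)) + 11 = 4*(-32) + 11 = -128 + 11 = -117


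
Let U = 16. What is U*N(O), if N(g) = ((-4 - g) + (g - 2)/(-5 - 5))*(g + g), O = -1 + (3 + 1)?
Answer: -3408/5 ≈ -681.60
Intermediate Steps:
O = 3 (O = -1 + 4 = 3)
N(g) = 2*g*(-19/5 - 11*g/10) (N(g) = ((-4 - g) + (-2 + g)/(-10))*(2*g) = ((-4 - g) + (-2 + g)*(-⅒))*(2*g) = ((-4 - g) + (⅕ - g/10))*(2*g) = (-19/5 - 11*g/10)*(2*g) = 2*g*(-19/5 - 11*g/10))
U*N(O) = 16*(-⅕*3*(38 + 11*3)) = 16*(-⅕*3*(38 + 33)) = 16*(-⅕*3*71) = 16*(-213/5) = -3408/5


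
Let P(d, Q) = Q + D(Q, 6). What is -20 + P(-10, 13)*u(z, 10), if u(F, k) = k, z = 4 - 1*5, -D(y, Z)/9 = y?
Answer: -1060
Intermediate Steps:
D(y, Z) = -9*y
z = -1 (z = 4 - 5 = -1)
P(d, Q) = -8*Q (P(d, Q) = Q - 9*Q = -8*Q)
-20 + P(-10, 13)*u(z, 10) = -20 - 8*13*10 = -20 - 104*10 = -20 - 1040 = -1060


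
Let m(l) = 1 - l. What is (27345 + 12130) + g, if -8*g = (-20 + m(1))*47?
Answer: 79185/2 ≈ 39593.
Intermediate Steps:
g = 235/2 (g = -(-20 + (1 - 1*1))*47/8 = -(-20 + (1 - 1))*47/8 = -(-20 + 0)*47/8 = -(-5)*47/2 = -⅛*(-940) = 235/2 ≈ 117.50)
(27345 + 12130) + g = (27345 + 12130) + 235/2 = 39475 + 235/2 = 79185/2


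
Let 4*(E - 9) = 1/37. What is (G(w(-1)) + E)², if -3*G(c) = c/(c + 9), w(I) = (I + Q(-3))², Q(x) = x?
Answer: 9527126449/123210000 ≈ 77.324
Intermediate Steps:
E = 1333/148 (E = 9 + (¼)/37 = 9 + (¼)*(1/37) = 9 + 1/148 = 1333/148 ≈ 9.0068)
w(I) = (-3 + I)² (w(I) = (I - 3)² = (-3 + I)²)
G(c) = -c/(3*(9 + c)) (G(c) = -c/(3*(c + 9)) = -c/(3*(9 + c)))
(G(w(-1)) + E)² = (-(-3 - 1)²/(27 + 3*(-3 - 1)²) + 1333/148)² = (-1*(-4)²/(27 + 3*(-4)²) + 1333/148)² = (-1*16/(27 + 3*16) + 1333/148)² = (-1*16/(27 + 48) + 1333/148)² = (-1*16/75 + 1333/148)² = (-1*16*1/75 + 1333/148)² = (-16/75 + 1333/148)² = (97607/11100)² = 9527126449/123210000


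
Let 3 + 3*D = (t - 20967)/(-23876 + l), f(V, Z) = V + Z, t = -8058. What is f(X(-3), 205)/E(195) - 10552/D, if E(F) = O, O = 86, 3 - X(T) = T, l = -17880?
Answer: 37899169923/2758966 ≈ 13737.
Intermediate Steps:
X(T) = 3 - T
D = -32081/41756 (D = -1 + ((-8058 - 20967)/(-23876 - 17880))/3 = -1 + (-29025/(-41756))/3 = -1 + (-29025*(-1/41756))/3 = -1 + (1/3)*(29025/41756) = -1 + 9675/41756 = -32081/41756 ≈ -0.76830)
E(F) = 86
f(X(-3), 205)/E(195) - 10552/D = ((3 - 1*(-3)) + 205)/86 - 10552/(-32081/41756) = ((3 + 3) + 205)*(1/86) - 10552*(-41756/32081) = (6 + 205)*(1/86) + 440609312/32081 = 211*(1/86) + 440609312/32081 = 211/86 + 440609312/32081 = 37899169923/2758966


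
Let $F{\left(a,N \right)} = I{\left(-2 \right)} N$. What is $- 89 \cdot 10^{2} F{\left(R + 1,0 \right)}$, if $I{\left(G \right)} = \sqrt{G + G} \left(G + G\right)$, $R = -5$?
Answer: $0$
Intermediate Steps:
$I{\left(G \right)} = 2 \sqrt{2} G^{\frac{3}{2}}$ ($I{\left(G \right)} = \sqrt{2 G} 2 G = \sqrt{2} \sqrt{G} 2 G = 2 \sqrt{2} G^{\frac{3}{2}}$)
$F{\left(a,N \right)} = - 8 i N$ ($F{\left(a,N \right)} = 2 \sqrt{2} \left(-2\right)^{\frac{3}{2}} N = 2 \sqrt{2} \left(- 2 i \sqrt{2}\right) N = - 8 i N$)
$- 89 \cdot 10^{2} F{\left(R + 1,0 \right)} = - 89 \cdot 10^{2} \left(\left(-8\right) i 0\right) = \left(-89\right) 100 \cdot 0 = \left(-8900\right) 0 = 0$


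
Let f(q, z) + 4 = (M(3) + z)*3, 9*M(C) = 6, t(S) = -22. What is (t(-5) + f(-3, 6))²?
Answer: 36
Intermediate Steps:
M(C) = ⅔ (M(C) = (⅑)*6 = ⅔)
f(q, z) = -2 + 3*z (f(q, z) = -4 + (⅔ + z)*3 = -4 + (2 + 3*z) = -2 + 3*z)
(t(-5) + f(-3, 6))² = (-22 + (-2 + 3*6))² = (-22 + (-2 + 18))² = (-22 + 16)² = (-6)² = 36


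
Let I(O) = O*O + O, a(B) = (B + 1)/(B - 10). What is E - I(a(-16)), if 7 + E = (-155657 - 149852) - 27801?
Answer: -225322907/676 ≈ -3.3332e+5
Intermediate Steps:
a(B) = (1 + B)/(-10 + B)
I(O) = O + O² (I(O) = O² + O = O + O²)
E = -333317 (E = -7 + ((-155657 - 149852) - 27801) = -7 + (-305509 - 27801) = -7 - 333310 = -333317)
E - I(a(-16)) = -333317 - (1 - 16)/(-10 - 16)*(1 + (1 - 16)/(-10 - 16)) = -333317 - -15/(-26)*(1 - 15/(-26)) = -333317 - (-1/26*(-15))*(1 - 1/26*(-15)) = -333317 - 15*(1 + 15/26)/26 = -333317 - 15*41/(26*26) = -333317 - 1*615/676 = -333317 - 615/676 = -225322907/676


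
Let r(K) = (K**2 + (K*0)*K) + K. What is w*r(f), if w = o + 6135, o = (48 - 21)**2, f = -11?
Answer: 755040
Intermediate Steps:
o = 729 (o = 27**2 = 729)
r(K) = K + K**2 (r(K) = (K**2 + 0*K) + K = (K**2 + 0) + K = K**2 + K = K + K**2)
w = 6864 (w = 729 + 6135 = 6864)
w*r(f) = 6864*(-11*(1 - 11)) = 6864*(-11*(-10)) = 6864*110 = 755040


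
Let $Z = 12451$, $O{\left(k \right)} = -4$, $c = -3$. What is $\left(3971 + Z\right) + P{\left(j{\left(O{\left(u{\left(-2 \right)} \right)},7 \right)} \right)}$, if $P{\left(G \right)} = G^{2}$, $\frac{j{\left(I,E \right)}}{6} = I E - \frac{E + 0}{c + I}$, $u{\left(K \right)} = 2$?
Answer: $42666$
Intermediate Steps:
$j{\left(I,E \right)} = - \frac{6 E}{-3 + I} + 6 E I$ ($j{\left(I,E \right)} = 6 \left(I E - \frac{E + 0}{-3 + I}\right) = 6 \left(E I - \frac{E}{-3 + I}\right) = - \frac{6 E}{-3 + I} + 6 E I$)
$\left(3971 + Z\right) + P{\left(j{\left(O{\left(u{\left(-2 \right)} \right)},7 \right)} \right)} = \left(3971 + 12451\right) + \left(6 \cdot 7 \frac{1}{-3 - 4} \left(-1 + \left(-4\right)^{2} - -12\right)\right)^{2} = 16422 + \left(6 \cdot 7 \frac{1}{-7} \left(-1 + 16 + 12\right)\right)^{2} = 16422 + \left(6 \cdot 7 \left(- \frac{1}{7}\right) 27\right)^{2} = 16422 + \left(-162\right)^{2} = 16422 + 26244 = 42666$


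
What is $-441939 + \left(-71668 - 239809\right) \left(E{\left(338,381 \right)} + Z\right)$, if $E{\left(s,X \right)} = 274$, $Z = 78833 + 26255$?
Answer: $-32818281613$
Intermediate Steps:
$Z = 105088$
$-441939 + \left(-71668 - 239809\right) \left(E{\left(338,381 \right)} + Z\right) = -441939 + \left(-71668 - 239809\right) \left(274 + 105088\right) = -441939 - 32817839674 = -32818281613$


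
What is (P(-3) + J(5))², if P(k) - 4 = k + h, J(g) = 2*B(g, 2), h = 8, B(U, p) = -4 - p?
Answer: 9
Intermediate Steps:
J(g) = -12 (J(g) = 2*(-4 - 1*2) = 2*(-4 - 2) = 2*(-6) = -12)
P(k) = 12 + k (P(k) = 4 + (k + 8) = 4 + (8 + k) = 12 + k)
(P(-3) + J(5))² = ((12 - 3) - 12)² = (9 - 12)² = (-3)² = 9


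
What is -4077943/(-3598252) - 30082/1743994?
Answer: 500261821977/448237849892 ≈ 1.1161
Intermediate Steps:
-4077943/(-3598252) - 30082/1743994 = -4077943*(-1/3598252) - 30082*1/1743994 = 4077943/3598252 - 15041/871997 = 500261821977/448237849892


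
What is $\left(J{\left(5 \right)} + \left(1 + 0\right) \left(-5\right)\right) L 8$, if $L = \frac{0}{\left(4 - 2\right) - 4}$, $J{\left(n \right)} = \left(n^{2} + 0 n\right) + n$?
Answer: $0$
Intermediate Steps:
$J{\left(n \right)} = n + n^{2}$ ($J{\left(n \right)} = \left(n^{2} + 0\right) + n = n^{2} + n = n + n^{2}$)
$L = 0$ ($L = \frac{0}{2 - 4} = \frac{0}{-2} = 0 \left(- \frac{1}{2}\right) = 0$)
$\left(J{\left(5 \right)} + \left(1 + 0\right) \left(-5\right)\right) L 8 = \left(5 \left(1 + 5\right) + \left(1 + 0\right) \left(-5\right)\right) 0 \cdot 8 = \left(5 \cdot 6 + 1 \left(-5\right)\right) 0 \cdot 8 = \left(30 - 5\right) 0 \cdot 8 = 25 \cdot 0 \cdot 8 = 0 \cdot 8 = 0$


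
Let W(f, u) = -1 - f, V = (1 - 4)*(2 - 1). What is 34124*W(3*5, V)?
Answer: -545984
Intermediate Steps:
V = -3 (V = -3*1 = -3)
34124*W(3*5, V) = 34124*(-1 - 3*5) = 34124*(-1 - 1*15) = 34124*(-1 - 15) = 34124*(-16) = -545984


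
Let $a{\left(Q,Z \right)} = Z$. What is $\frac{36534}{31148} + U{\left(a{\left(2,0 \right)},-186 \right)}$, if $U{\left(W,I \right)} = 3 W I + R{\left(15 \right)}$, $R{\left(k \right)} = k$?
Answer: $\frac{251877}{15574} \approx 16.173$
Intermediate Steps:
$U{\left(W,I \right)} = 15 + 3 I W$ ($U{\left(W,I \right)} = 3 W I + 15 = 3 I W + 15 = 15 + 3 I W$)
$\frac{36534}{31148} + U{\left(a{\left(2,0 \right)},-186 \right)} = \frac{36534}{31148} + \left(15 + 3 \left(-186\right) 0\right) = 36534 \cdot \frac{1}{31148} + \left(15 + 0\right) = \frac{18267}{15574} + 15 = \frac{251877}{15574}$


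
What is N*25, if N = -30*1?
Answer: -750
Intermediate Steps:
N = -30
N*25 = -30*25 = -750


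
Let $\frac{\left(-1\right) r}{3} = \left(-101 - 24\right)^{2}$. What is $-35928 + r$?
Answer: $-82803$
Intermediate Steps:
$r = -46875$ ($r = - 3 \left(-101 - 24\right)^{2} = - 3 \left(-125\right)^{2} = \left(-3\right) 15625 = -46875$)
$-35928 + r = -35928 - 46875 = -82803$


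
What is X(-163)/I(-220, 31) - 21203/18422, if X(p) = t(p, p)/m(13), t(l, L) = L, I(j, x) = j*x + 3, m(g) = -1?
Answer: -147543637/125582774 ≈ -1.1749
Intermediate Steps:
I(j, x) = 3 + j*x
X(p) = -p (X(p) = p/(-1) = p*(-1) = -p)
X(-163)/I(-220, 31) - 21203/18422 = (-1*(-163))/(3 - 220*31) - 21203/18422 = 163/(3 - 6820) - 21203*1/18422 = 163/(-6817) - 21203/18422 = 163*(-1/6817) - 21203/18422 = -163/6817 - 21203/18422 = -147543637/125582774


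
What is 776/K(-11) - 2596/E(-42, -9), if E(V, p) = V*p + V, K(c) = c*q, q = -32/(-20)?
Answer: -47879/924 ≈ -51.817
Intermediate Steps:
q = 8/5 (q = -32*(-1/20) = 8/5 ≈ 1.6000)
K(c) = 8*c/5 (K(c) = c*(8/5) = 8*c/5)
E(V, p) = V + V*p
776/K(-11) - 2596/E(-42, -9) = 776/(((8/5)*(-11))) - 2596*(-1/(42*(1 - 9))) = 776/(-88/5) - 2596/((-42*(-8))) = 776*(-5/88) - 2596/336 = -485/11 - 2596*1/336 = -485/11 - 649/84 = -47879/924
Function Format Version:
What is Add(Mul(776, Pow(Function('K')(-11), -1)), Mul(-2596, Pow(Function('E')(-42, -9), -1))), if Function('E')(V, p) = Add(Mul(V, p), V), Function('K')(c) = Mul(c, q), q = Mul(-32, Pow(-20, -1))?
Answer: Rational(-47879, 924) ≈ -51.817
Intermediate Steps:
q = Rational(8, 5) (q = Mul(-32, Rational(-1, 20)) = Rational(8, 5) ≈ 1.6000)
Function('K')(c) = Mul(Rational(8, 5), c) (Function('K')(c) = Mul(c, Rational(8, 5)) = Mul(Rational(8, 5), c))
Function('E')(V, p) = Add(V, Mul(V, p))
Add(Mul(776, Pow(Function('K')(-11), -1)), Mul(-2596, Pow(Function('E')(-42, -9), -1))) = Add(Mul(776, Pow(Mul(Rational(8, 5), -11), -1)), Mul(-2596, Pow(Mul(-42, Add(1, -9)), -1))) = Add(Mul(776, Pow(Rational(-88, 5), -1)), Mul(-2596, Pow(Mul(-42, -8), -1))) = Add(Mul(776, Rational(-5, 88)), Mul(-2596, Pow(336, -1))) = Add(Rational(-485, 11), Mul(-2596, Rational(1, 336))) = Add(Rational(-485, 11), Rational(-649, 84)) = Rational(-47879, 924)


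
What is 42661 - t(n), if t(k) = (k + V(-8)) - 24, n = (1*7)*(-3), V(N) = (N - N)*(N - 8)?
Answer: 42706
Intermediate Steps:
V(N) = 0 (V(N) = 0*(-8 + N) = 0)
n = -21 (n = 7*(-3) = -21)
t(k) = -24 + k (t(k) = (k + 0) - 24 = k - 24 = -24 + k)
42661 - t(n) = 42661 - (-24 - 21) = 42661 - 1*(-45) = 42661 + 45 = 42706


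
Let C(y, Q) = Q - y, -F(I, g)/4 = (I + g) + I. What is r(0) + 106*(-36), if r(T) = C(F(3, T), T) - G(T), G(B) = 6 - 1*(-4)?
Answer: -3802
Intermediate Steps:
F(I, g) = -8*I - 4*g (F(I, g) = -4*((I + g) + I) = -4*(g + 2*I) = -8*I - 4*g)
G(B) = 10 (G(B) = 6 + 4 = 10)
r(T) = 14 + 5*T (r(T) = (T - (-8*3 - 4*T)) - 1*10 = (T - (-24 - 4*T)) - 10 = (T + (24 + 4*T)) - 10 = (24 + 5*T) - 10 = 14 + 5*T)
r(0) + 106*(-36) = (14 + 5*0) + 106*(-36) = (14 + 0) - 3816 = 14 - 3816 = -3802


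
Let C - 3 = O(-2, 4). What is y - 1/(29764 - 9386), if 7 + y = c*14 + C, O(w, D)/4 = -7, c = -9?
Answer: -3219725/20378 ≈ -158.00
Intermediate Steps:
O(w, D) = -28 (O(w, D) = 4*(-7) = -28)
C = -25 (C = 3 - 28 = -25)
y = -158 (y = -7 + (-9*14 - 25) = -7 + (-126 - 25) = -7 - 151 = -158)
y - 1/(29764 - 9386) = -158 - 1/(29764 - 9386) = -158 - 1/20378 = -3219725/20378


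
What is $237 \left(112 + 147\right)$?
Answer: $61383$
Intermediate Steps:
$237 \left(112 + 147\right) = 237 \cdot 259 = 61383$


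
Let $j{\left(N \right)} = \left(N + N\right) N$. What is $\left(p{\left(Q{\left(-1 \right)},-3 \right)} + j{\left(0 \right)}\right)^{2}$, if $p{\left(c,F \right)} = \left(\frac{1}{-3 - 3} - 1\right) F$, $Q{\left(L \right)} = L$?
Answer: $\frac{49}{4} \approx 12.25$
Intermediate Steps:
$j{\left(N \right)} = 2 N^{2}$ ($j{\left(N \right)} = 2 N N = 2 N^{2}$)
$p{\left(c,F \right)} = - \frac{7 F}{6}$ ($p{\left(c,F \right)} = \left(\frac{1}{-6} - 1\right) F = \left(- \frac{1}{6} - 1\right) F = - \frac{7 F}{6}$)
$\left(p{\left(Q{\left(-1 \right)},-3 \right)} + j{\left(0 \right)}\right)^{2} = \left(\left(- \frac{7}{6}\right) \left(-3\right) + 2 \cdot 0^{2}\right)^{2} = \left(\frac{7}{2} + 2 \cdot 0\right)^{2} = \left(\frac{7}{2} + 0\right)^{2} = \left(\frac{7}{2}\right)^{2} = \frac{49}{4}$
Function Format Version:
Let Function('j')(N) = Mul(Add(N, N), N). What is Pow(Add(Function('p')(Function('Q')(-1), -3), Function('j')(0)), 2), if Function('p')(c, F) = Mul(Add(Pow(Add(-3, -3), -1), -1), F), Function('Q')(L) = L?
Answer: Rational(49, 4) ≈ 12.250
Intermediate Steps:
Function('j')(N) = Mul(2, Pow(N, 2)) (Function('j')(N) = Mul(Mul(2, N), N) = Mul(2, Pow(N, 2)))
Function('p')(c, F) = Mul(Rational(-7, 6), F) (Function('p')(c, F) = Mul(Add(Pow(-6, -1), -1), F) = Mul(Add(Rational(-1, 6), -1), F) = Mul(Rational(-7, 6), F))
Pow(Add(Function('p')(Function('Q')(-1), -3), Function('j')(0)), 2) = Pow(Add(Mul(Rational(-7, 6), -3), Mul(2, Pow(0, 2))), 2) = Pow(Add(Rational(7, 2), Mul(2, 0)), 2) = Pow(Add(Rational(7, 2), 0), 2) = Pow(Rational(7, 2), 2) = Rational(49, 4)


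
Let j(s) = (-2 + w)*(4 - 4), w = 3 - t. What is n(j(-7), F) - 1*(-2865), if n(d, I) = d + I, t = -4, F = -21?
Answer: 2844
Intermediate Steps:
w = 7 (w = 3 - 1*(-4) = 3 + 4 = 7)
j(s) = 0 (j(s) = (-2 + 7)*(4 - 4) = 5*0 = 0)
n(d, I) = I + d
n(j(-7), F) - 1*(-2865) = (-21 + 0) - 1*(-2865) = -21 + 2865 = 2844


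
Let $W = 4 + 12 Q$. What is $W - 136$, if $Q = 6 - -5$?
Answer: $0$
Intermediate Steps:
$Q = 11$ ($Q = 6 + 5 = 11$)
$W = 136$ ($W = 4 + 12 \cdot 11 = 4 + 132 = 136$)
$W - 136 = 136 - 136 = 0$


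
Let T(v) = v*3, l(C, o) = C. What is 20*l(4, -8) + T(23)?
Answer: 149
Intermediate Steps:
T(v) = 3*v
20*l(4, -8) + T(23) = 20*4 + 3*23 = 80 + 69 = 149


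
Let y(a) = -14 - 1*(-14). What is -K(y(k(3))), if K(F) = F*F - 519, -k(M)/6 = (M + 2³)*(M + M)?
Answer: 519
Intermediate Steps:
k(M) = -12*M*(8 + M) (k(M) = -6*(M + 2³)*(M + M) = -6*(M + 8)*2*M = -6*(8 + M)*2*M = -12*M*(8 + M))
y(a) = 0 (y(a) = -14 + 14 = 0)
K(F) = -519 + F² (K(F) = F² - 519 = -519 + F²)
-K(y(k(3))) = -(-519 + 0²) = -(-519 + 0) = -1*(-519) = 519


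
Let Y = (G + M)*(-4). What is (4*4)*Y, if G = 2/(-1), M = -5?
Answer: 448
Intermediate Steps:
G = -2 (G = 2*(-1) = -2)
Y = 28 (Y = (-2 - 5)*(-4) = -7*(-4) = 28)
(4*4)*Y = (4*4)*28 = 16*28 = 448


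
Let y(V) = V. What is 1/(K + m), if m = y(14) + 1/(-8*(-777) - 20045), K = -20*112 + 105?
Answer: -13829/29331310 ≈ -0.00047148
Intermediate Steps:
K = -2135 (K = -2240 + 105 = -2135)
m = 193605/13829 (m = 14 + 1/(-8*(-777) - 20045) = 14 + 1/(6216 - 20045) = 14 + 1/(-13829) = 14 - 1/13829 = 193605/13829 ≈ 14.000)
1/(K + m) = 1/(-2135 + 193605/13829) = 1/(-29331310/13829) = -13829/29331310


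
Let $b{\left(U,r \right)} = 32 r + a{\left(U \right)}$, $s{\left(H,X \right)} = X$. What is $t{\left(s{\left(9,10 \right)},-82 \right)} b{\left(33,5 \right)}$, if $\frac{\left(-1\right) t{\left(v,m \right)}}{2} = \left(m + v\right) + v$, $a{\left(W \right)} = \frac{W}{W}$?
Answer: $19964$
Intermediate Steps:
$a{\left(W \right)} = 1$
$t{\left(v,m \right)} = - 4 v - 2 m$ ($t{\left(v,m \right)} = - 2 \left(\left(m + v\right) + v\right) = - 2 \left(m + 2 v\right) = - 4 v - 2 m$)
$b{\left(U,r \right)} = 1 + 32 r$ ($b{\left(U,r \right)} = 32 r + 1 = 1 + 32 r$)
$t{\left(s{\left(9,10 \right)},-82 \right)} b{\left(33,5 \right)} = \left(\left(-4\right) 10 - -164\right) \left(1 + 32 \cdot 5\right) = \left(-40 + 164\right) \left(1 + 160\right) = 124 \cdot 161 = 19964$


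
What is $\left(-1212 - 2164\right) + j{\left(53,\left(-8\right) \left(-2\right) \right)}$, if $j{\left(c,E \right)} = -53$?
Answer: $-3429$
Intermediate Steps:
$\left(-1212 - 2164\right) + j{\left(53,\left(-8\right) \left(-2\right) \right)} = \left(-1212 - 2164\right) - 53 = -3376 - 53 = -3429$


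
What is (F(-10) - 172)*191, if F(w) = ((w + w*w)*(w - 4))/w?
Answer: -8786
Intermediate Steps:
F(w) = (-4 + w)*(w + w²)/w (F(w) = ((w + w²)*(-4 + w))/w = ((-4 + w)*(w + w²))/w = (-4 + w)*(w + w²)/w)
(F(-10) - 172)*191 = ((-4 + (-10)² - 3*(-10)) - 172)*191 = ((-4 + 100 + 30) - 172)*191 = (126 - 172)*191 = -46*191 = -8786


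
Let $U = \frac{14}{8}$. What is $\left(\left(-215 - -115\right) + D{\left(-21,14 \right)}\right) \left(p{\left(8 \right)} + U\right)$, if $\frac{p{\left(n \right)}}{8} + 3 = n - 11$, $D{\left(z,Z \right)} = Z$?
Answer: $\frac{7955}{2} \approx 3977.5$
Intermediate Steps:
$p{\left(n \right)} = -112 + 8 n$ ($p{\left(n \right)} = -24 + 8 \left(n - 11\right) = -24 + 8 \left(-11 + n\right) = -24 + \left(-88 + 8 n\right) = -112 + 8 n$)
$U = \frac{7}{4}$ ($U = 14 \cdot \frac{1}{8} = \frac{7}{4} \approx 1.75$)
$\left(\left(-215 - -115\right) + D{\left(-21,14 \right)}\right) \left(p{\left(8 \right)} + U\right) = \left(\left(-215 - -115\right) + 14\right) \left(\left(-112 + 8 \cdot 8\right) + \frac{7}{4}\right) = \left(\left(-215 + 115\right) + 14\right) \left(\left(-112 + 64\right) + \frac{7}{4}\right) = \left(-100 + 14\right) \left(-48 + \frac{7}{4}\right) = \left(-86\right) \left(- \frac{185}{4}\right) = \frac{7955}{2}$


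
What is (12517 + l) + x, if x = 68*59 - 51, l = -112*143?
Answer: 462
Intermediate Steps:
l = -16016
x = 3961 (x = 4012 - 51 = 3961)
(12517 + l) + x = (12517 - 16016) + 3961 = -3499 + 3961 = 462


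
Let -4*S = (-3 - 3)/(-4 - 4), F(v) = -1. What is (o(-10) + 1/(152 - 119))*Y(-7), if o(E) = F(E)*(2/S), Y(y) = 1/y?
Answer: -353/231 ≈ -1.5281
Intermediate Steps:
S = -3/16 (S = -(-3 - 3)/(4*(-4 - 4)) = -(-3)/(2*(-8)) = -(-3)*(-1)/(2*8) = -¼*¾ = -3/16 ≈ -0.18750)
o(E) = 32/3 (o(E) = -2/(-3/16) = -2*(-16)/3 = -1*(-32/3) = 32/3)
(o(-10) + 1/(152 - 119))*Y(-7) = (32/3 + 1/(152 - 119))/(-7) = (32/3 + 1/33)*(-⅐) = (353/33)*(-⅐) = -353/231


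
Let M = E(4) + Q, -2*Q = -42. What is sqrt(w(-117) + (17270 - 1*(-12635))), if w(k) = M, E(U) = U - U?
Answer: sqrt(29926) ≈ 172.99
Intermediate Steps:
Q = 21 (Q = -1/2*(-42) = 21)
E(U) = 0
M = 21 (M = 0 + 21 = 21)
w(k) = 21
sqrt(w(-117) + (17270 - 1*(-12635))) = sqrt(21 + (17270 - 1*(-12635))) = sqrt(21 + (17270 + 12635)) = sqrt(21 + 29905) = sqrt(29926)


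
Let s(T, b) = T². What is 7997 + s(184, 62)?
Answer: 41853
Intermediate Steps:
7997 + s(184, 62) = 7997 + 184² = 7997 + 33856 = 41853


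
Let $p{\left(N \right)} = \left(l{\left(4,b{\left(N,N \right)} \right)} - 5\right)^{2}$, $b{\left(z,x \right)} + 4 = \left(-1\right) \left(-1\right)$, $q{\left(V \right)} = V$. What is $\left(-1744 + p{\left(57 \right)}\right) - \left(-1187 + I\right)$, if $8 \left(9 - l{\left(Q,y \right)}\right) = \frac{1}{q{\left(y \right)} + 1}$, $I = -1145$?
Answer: $\frac{154753}{256} \approx 604.5$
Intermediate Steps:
$b{\left(z,x \right)} = -3$ ($b{\left(z,x \right)} = -4 - -1 = -4 + 1 = -3$)
$l{\left(Q,y \right)} = 9 - \frac{1}{8 \left(1 + y\right)}$ ($l{\left(Q,y \right)} = 9 - \frac{1}{8 \left(y + 1\right)} = 9 - \frac{1}{8 \left(1 + y\right)}$)
$p{\left(N \right)} = \frac{4225}{256}$ ($p{\left(N \right)} = \left(\frac{71 + 72 \left(-3\right)}{8 \left(1 - 3\right)} - 5\right)^{2} = \left(\frac{71 - 216}{8 \left(-2\right)} - 5\right)^{2} = \left(\frac{1}{8} \left(- \frac{1}{2}\right) \left(-145\right) - 5\right)^{2} = \left(\frac{145}{16} - 5\right)^{2} = \left(\frac{65}{16}\right)^{2} = \frac{4225}{256}$)
$\left(-1744 + p{\left(57 \right)}\right) - \left(-1187 + I\right) = \left(-1744 + \frac{4225}{256}\right) + \left(1187 - -1145\right) = - \frac{442239}{256} + \left(1187 + 1145\right) = - \frac{442239}{256} + 2332 = \frac{154753}{256}$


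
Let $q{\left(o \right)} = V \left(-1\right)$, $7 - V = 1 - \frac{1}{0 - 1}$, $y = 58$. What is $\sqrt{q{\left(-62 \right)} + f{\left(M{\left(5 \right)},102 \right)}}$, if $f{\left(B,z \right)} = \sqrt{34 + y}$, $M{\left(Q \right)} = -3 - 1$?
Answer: $\sqrt{-5 + 2 \sqrt{23}} \approx 2.1428$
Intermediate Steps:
$M{\left(Q \right)} = -4$
$f{\left(B,z \right)} = 2 \sqrt{23}$ ($f{\left(B,z \right)} = \sqrt{34 + 58} = \sqrt{92} = 2 \sqrt{23}$)
$V = 5$ ($V = 7 - \left(1 - \frac{1}{0 - 1}\right) = 7 - \left(1 - \frac{1}{-1}\right) = 7 - \left(1 - -1\right) = 7 - \left(1 + 1\right) = 7 - 2 = 5$)
$q{\left(o \right)} = -5$ ($q{\left(o \right)} = 5 \left(-1\right) = -5$)
$\sqrt{q{\left(-62 \right)} + f{\left(M{\left(5 \right)},102 \right)}} = \sqrt{-5 + 2 \sqrt{23}}$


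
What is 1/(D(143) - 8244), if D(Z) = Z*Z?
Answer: 1/12205 ≈ 8.1934e-5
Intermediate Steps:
D(Z) = Z**2
1/(D(143) - 8244) = 1/(143**2 - 8244) = 1/(20449 - 8244) = 1/12205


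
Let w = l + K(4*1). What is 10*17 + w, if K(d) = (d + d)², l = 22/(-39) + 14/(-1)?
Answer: 8558/39 ≈ 219.44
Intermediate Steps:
l = -568/39 (l = 22*(-1/39) + 14*(-1) = -22/39 - 14 = -568/39 ≈ -14.564)
K(d) = 4*d² (K(d) = (2*d)² = 4*d²)
w = 1928/39 (w = -568/39 + 4*(4*1)² = -568/39 + 4*4² = -568/39 + 4*16 = -568/39 + 64 = 1928/39 ≈ 49.436)
10*17 + w = 10*17 + 1928/39 = 170 + 1928/39 = 8558/39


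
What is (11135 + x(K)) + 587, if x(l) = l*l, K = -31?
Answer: 12683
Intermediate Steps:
x(l) = l²
(11135 + x(K)) + 587 = (11135 + (-31)²) + 587 = (11135 + 961) + 587 = 12096 + 587 = 12683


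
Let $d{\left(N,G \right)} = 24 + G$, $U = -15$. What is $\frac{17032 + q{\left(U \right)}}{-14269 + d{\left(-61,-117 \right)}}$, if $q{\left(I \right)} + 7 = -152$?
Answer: $- \frac{16873}{14362} \approx -1.1748$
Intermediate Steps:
$q{\left(I \right)} = -159$ ($q{\left(I \right)} = -7 - 152 = -159$)
$\frac{17032 + q{\left(U \right)}}{-14269 + d{\left(-61,-117 \right)}} = \frac{17032 - 159}{-14269 + \left(24 - 117\right)} = \frac{16873}{-14269 - 93} = \frac{16873}{-14362} = 16873 \left(- \frac{1}{14362}\right) = - \frac{16873}{14362}$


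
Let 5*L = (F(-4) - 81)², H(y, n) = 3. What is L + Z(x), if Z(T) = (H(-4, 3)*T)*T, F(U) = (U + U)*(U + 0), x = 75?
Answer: 86776/5 ≈ 17355.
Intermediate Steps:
F(U) = 2*U² (F(U) = (2*U)*U = 2*U²)
L = 2401/5 (L = (2*(-4)² - 81)²/5 = (2*16 - 81)²/5 = (32 - 81)²/5 = (⅕)*(-49)² = (⅕)*2401 = 2401/5 ≈ 480.20)
Z(T) = 3*T² (Z(T) = (3*T)*T = 3*T²)
L + Z(x) = 2401/5 + 3*75² = 2401/5 + 3*5625 = 2401/5 + 16875 = 86776/5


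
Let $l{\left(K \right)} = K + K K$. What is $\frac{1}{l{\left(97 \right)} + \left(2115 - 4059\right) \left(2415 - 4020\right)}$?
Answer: $\frac{1}{3129626} \approx 3.1953 \cdot 10^{-7}$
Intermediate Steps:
$l{\left(K \right)} = K + K^{2}$
$\frac{1}{l{\left(97 \right)} + \left(2115 - 4059\right) \left(2415 - 4020\right)} = \frac{1}{97 \left(1 + 97\right) + \left(2115 - 4059\right) \left(2415 - 4020\right)} = \frac{1}{97 \cdot 98 - -3120120} = \frac{1}{9506 + 3120120} = \frac{1}{3129626}$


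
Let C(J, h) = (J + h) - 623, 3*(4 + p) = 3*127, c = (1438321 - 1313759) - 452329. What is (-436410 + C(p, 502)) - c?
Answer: -108641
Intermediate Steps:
c = -327767 (c = 124562 - 452329 = -327767)
p = 123 (p = -4 + (3*127)/3 = -4 + (⅓)*381 = -4 + 127 = 123)
C(J, h) = -623 + J + h
(-436410 + C(p, 502)) - c = (-436410 + (-623 + 123 + 502)) - 1*(-327767) = (-436410 + 2) + 327767 = -436408 + 327767 = -108641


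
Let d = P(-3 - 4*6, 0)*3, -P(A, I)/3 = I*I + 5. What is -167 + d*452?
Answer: -20507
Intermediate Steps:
P(A, I) = -15 - 3*I² (P(A, I) = -3*(I*I + 5) = -3*(I² + 5) = -3*(5 + I²) = -15 - 3*I²)
d = -45 (d = (-15 - 3*0²)*3 = (-15 - 3*0)*3 = (-15 + 0)*3 = -15*3 = -45)
-167 + d*452 = -167 - 45*452 = -167 - 20340 = -20507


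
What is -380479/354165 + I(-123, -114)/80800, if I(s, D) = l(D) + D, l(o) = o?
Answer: -1541172641/1430826600 ≈ -1.0771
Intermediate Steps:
I(s, D) = 2*D (I(s, D) = D + D = 2*D)
-380479/354165 + I(-123, -114)/80800 = -380479/354165 + (2*(-114))/80800 = -380479*1/354165 - 228*1/80800 = -380479/354165 - 57/20200 = -1541172641/1430826600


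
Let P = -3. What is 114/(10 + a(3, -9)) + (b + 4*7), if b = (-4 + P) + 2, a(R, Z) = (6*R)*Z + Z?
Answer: 3589/161 ≈ 22.292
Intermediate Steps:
a(R, Z) = Z + 6*R*Z (a(R, Z) = 6*R*Z + Z = Z + 6*R*Z)
b = -5 (b = (-4 - 3) + 2 = -7 + 2 = -5)
114/(10 + a(3, -9)) + (b + 4*7) = 114/(10 - 9*(1 + 6*3)) + (-5 + 4*7) = 114/(10 - 9*(1 + 18)) + (-5 + 28) = 114/(10 - 9*19) + 23 = 114/(10 - 171) + 23 = 114/(-161) + 23 = -1/161*114 + 23 = -114/161 + 23 = 3589/161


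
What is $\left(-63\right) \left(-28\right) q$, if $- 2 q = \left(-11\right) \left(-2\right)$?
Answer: $-19404$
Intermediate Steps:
$q = -11$ ($q = - \frac{\left(-11\right) \left(-2\right)}{2} = \left(- \frac{1}{2}\right) 22 = -11$)
$\left(-63\right) \left(-28\right) q = \left(-63\right) \left(-28\right) \left(-11\right) = 1764 \left(-11\right) = -19404$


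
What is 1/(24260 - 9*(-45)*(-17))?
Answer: 1/17375 ≈ 5.7554e-5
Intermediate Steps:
1/(24260 - 9*(-45)*(-17)) = 1/(24260 + 405*(-17)) = 1/(24260 - 6885) = 1/17375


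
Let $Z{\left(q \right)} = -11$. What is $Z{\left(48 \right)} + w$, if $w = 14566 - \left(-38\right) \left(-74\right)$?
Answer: $11743$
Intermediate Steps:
$w = 11754$ ($w = 14566 - 2812 = 11754$)
$Z{\left(48 \right)} + w = -11 + 11754 = 11743$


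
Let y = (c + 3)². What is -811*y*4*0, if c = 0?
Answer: 0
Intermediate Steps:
y = 9 (y = (0 + 3)² = 3² = 9)
-811*y*4*0 = -811*9*4*0 = -29196*0 = -811*0 = 0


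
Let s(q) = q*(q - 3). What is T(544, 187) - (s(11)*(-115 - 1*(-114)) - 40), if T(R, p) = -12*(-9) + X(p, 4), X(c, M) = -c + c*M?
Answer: 797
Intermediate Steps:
X(c, M) = -c + M*c
s(q) = q*(-3 + q)
T(R, p) = 108 + 3*p (T(R, p) = -12*(-9) + p*(-1 + 4) = 108 + p*3 = 108 + 3*p)
T(544, 187) - (s(11)*(-115 - 1*(-114)) - 40) = (108 + 3*187) - ((11*(-3 + 11))*(-115 - 1*(-114)) - 40) = (108 + 561) - ((11*8)*(-115 + 114) - 40) = 669 - (88*(-1) - 40) = 669 - (-88 - 40) = 669 - 1*(-128) = 669 + 128 = 797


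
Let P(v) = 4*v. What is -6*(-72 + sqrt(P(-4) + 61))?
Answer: 432 - 18*sqrt(5) ≈ 391.75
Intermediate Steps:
-6*(-72 + sqrt(P(-4) + 61)) = -6*(-72 + sqrt(4*(-4) + 61)) = -6*(-72 + sqrt(-16 + 61)) = -6*(-72 + sqrt(45)) = -6*(-72 + 3*sqrt(5)) = 432 - 18*sqrt(5)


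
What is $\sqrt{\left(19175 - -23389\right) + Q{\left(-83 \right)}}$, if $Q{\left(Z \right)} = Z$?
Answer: $\sqrt{42481} \approx 206.11$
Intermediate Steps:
$\sqrt{\left(19175 - -23389\right) + Q{\left(-83 \right)}} = \sqrt{\left(19175 - -23389\right) - 83} = \sqrt{\left(19175 + 23389\right) - 83} = \sqrt{42564 - 83} = \sqrt{42481}$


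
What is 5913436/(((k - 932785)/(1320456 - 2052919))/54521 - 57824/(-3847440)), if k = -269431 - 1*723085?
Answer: 56786000031357908566020/144786666920887 ≈ 3.9220e+8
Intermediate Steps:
k = -992516 (k = -269431 - 723085 = -992516)
5913436/(((k - 932785)/(1320456 - 2052919))/54521 - 57824/(-3847440)) = 5913436/(((-992516 - 932785)/(1320456 - 2052919))/54521 - 57824/(-3847440)) = 5913436/(-1925301/(-732463)*(1/54521) - 57824*(-1/3847440)) = 5913436/(-1925301*(-1/732463)*(1/54521) + 3614/240465) = 5913436/((1925301/732463)*(1/54521) + 3614/240465) = 5913436/(1925301/39934615223 + 3614/240465) = 5913436/(144786666920887/9602877249598695) = 5913436*(9602877249598695/144786666920887) = 56786000031357908566020/144786666920887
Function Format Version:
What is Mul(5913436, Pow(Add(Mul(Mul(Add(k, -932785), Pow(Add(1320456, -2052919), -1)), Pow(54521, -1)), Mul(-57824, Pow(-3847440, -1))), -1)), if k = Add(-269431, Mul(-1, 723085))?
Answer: Rational(56786000031357908566020, 144786666920887) ≈ 3.9220e+8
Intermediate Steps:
k = -992516 (k = Add(-269431, -723085) = -992516)
Mul(5913436, Pow(Add(Mul(Mul(Add(k, -932785), Pow(Add(1320456, -2052919), -1)), Pow(54521, -1)), Mul(-57824, Pow(-3847440, -1))), -1)) = Mul(5913436, Pow(Add(Mul(Mul(Add(-992516, -932785), Pow(Add(1320456, -2052919), -1)), Pow(54521, -1)), Mul(-57824, Pow(-3847440, -1))), -1)) = Mul(5913436, Pow(Add(Mul(Mul(-1925301, Pow(-732463, -1)), Rational(1, 54521)), Mul(-57824, Rational(-1, 3847440))), -1)) = Mul(5913436, Pow(Add(Mul(Mul(-1925301, Rational(-1, 732463)), Rational(1, 54521)), Rational(3614, 240465)), -1)) = Mul(5913436, Pow(Add(Mul(Rational(1925301, 732463), Rational(1, 54521)), Rational(3614, 240465)), -1)) = Mul(5913436, Pow(Add(Rational(1925301, 39934615223), Rational(3614, 240465)), -1)) = Mul(5913436, Pow(Rational(144786666920887, 9602877249598695), -1)) = Mul(5913436, Rational(9602877249598695, 144786666920887)) = Rational(56786000031357908566020, 144786666920887)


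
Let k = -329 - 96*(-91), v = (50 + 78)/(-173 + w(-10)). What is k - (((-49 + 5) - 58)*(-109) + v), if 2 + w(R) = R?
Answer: -501407/185 ≈ -2710.3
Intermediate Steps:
w(R) = -2 + R
v = -128/185 (v = (50 + 78)/(-173 + (-2 - 10)) = 128/(-173 - 12) = 128/(-185) = 128*(-1/185) = -128/185 ≈ -0.69189)
k = 8407 (k = -329 + 8736 = 8407)
k - (((-49 + 5) - 58)*(-109) + v) = 8407 - (((-49 + 5) - 58)*(-109) - 128/185) = 8407 - ((-44 - 58)*(-109) - 128/185) = 8407 - (-102*(-109) - 128/185) = 8407 - (11118 - 128/185) = 8407 - 1*2056702/185 = 8407 - 2056702/185 = -501407/185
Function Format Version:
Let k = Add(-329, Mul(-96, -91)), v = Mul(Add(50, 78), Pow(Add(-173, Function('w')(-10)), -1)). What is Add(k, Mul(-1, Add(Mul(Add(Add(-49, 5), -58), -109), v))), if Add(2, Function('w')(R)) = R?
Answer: Rational(-501407, 185) ≈ -2710.3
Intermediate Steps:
Function('w')(R) = Add(-2, R)
v = Rational(-128, 185) (v = Mul(Add(50, 78), Pow(Add(-173, Add(-2, -10)), -1)) = Mul(128, Pow(Add(-173, -12), -1)) = Mul(128, Pow(-185, -1)) = Mul(128, Rational(-1, 185)) = Rational(-128, 185) ≈ -0.69189)
k = 8407 (k = Add(-329, 8736) = 8407)
Add(k, Mul(-1, Add(Mul(Add(Add(-49, 5), -58), -109), v))) = Add(8407, Mul(-1, Add(Mul(Add(Add(-49, 5), -58), -109), Rational(-128, 185)))) = Add(8407, Mul(-1, Add(Mul(Add(-44, -58), -109), Rational(-128, 185)))) = Add(8407, Mul(-1, Add(Mul(-102, -109), Rational(-128, 185)))) = Add(8407, Mul(-1, Add(11118, Rational(-128, 185)))) = Add(8407, Mul(-1, Rational(2056702, 185))) = Add(8407, Rational(-2056702, 185)) = Rational(-501407, 185)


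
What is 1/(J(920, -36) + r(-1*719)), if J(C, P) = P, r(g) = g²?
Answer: 1/516925 ≈ 1.9345e-6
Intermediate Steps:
1/(J(920, -36) + r(-1*719)) = 1/(-36 + (-1*719)²) = 1/(-36 + (-719)²) = 1/(-36 + 516961) = 1/516925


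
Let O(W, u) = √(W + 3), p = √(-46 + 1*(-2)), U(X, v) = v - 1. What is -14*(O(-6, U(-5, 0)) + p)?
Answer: -70*I*√3 ≈ -121.24*I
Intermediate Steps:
U(X, v) = -1 + v
p = 4*I*√3 (p = √(-46 - 2) = √(-48) = 4*I*√3 ≈ 6.9282*I)
O(W, u) = √(3 + W)
-14*(O(-6, U(-5, 0)) + p) = -14*(√(3 - 6) + 4*I*√3) = -14*(√(-3) + 4*I*√3) = -14*(I*√3 + 4*I*√3) = -70*I*√3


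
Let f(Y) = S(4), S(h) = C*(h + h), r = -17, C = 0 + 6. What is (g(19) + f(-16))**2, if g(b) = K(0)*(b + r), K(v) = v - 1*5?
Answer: 1444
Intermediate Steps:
K(v) = -5 + v (K(v) = v - 5 = -5 + v)
C = 6
S(h) = 12*h (S(h) = 6*(h + h) = 6*(2*h) = 12*h)
g(b) = 85 - 5*b (g(b) = (-5 + 0)*(b - 17) = -5*(-17 + b) = 85 - 5*b)
f(Y) = 48 (f(Y) = 12*4 = 48)
(g(19) + f(-16))**2 = ((85 - 5*19) + 48)**2 = ((85 - 95) + 48)**2 = (-10 + 48)**2 = 38**2 = 1444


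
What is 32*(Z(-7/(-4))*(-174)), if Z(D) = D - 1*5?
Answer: 18096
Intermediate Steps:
Z(D) = -5 + D (Z(D) = D - 5 = -5 + D)
32*(Z(-7/(-4))*(-174)) = 32*((-5 - 7/(-4))*(-174)) = 32*((-5 - 7*(-1/4))*(-174)) = 32*((-5 + 7/4)*(-174)) = 32*(-13/4*(-174)) = 32*(1131/2) = 18096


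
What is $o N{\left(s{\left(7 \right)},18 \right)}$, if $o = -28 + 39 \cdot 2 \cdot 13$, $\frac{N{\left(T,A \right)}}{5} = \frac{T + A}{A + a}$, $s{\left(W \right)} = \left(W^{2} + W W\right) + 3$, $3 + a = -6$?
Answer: $\frac{586670}{9} \approx 65186.0$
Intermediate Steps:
$a = -9$ ($a = -3 - 6 = -9$)
$s{\left(W \right)} = 3 + 2 W^{2}$ ($s{\left(W \right)} = \left(W^{2} + W^{2}\right) + 3 = 2 W^{2} + 3 = 3 + 2 W^{2}$)
$N{\left(T,A \right)} = \frac{5 \left(A + T\right)}{-9 + A}$ ($N{\left(T,A \right)} = 5 \frac{T + A}{A - 9} = 5 \frac{A + T}{-9 + A} = \frac{5 \left(A + T\right)}{-9 + A}$)
$o = 986$ ($o = -28 + 39 \cdot 26 = -28 + 1014 = 986$)
$o N{\left(s{\left(7 \right)},18 \right)} = 986 \frac{5 \left(18 + \left(3 + 2 \cdot 7^{2}\right)\right)}{-9 + 18} = 986 \frac{5 \left(18 + \left(3 + 2 \cdot 49\right)\right)}{9} = 986 \cdot 5 \cdot \frac{1}{9} \left(18 + \left(3 + 98\right)\right) = 986 \cdot 5 \cdot \frac{1}{9} \left(18 + 101\right) = 986 \cdot 5 \cdot \frac{1}{9} \cdot 119 = 986 \cdot \frac{595}{9} = \frac{586670}{9}$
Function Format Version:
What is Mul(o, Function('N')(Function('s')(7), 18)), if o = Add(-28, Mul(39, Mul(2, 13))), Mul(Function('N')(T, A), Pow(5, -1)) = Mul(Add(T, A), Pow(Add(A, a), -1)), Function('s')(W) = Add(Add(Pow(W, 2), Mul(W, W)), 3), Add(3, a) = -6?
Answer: Rational(586670, 9) ≈ 65186.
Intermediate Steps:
a = -9 (a = Add(-3, -6) = -9)
Function('s')(W) = Add(3, Mul(2, Pow(W, 2))) (Function('s')(W) = Add(Add(Pow(W, 2), Pow(W, 2)), 3) = Add(Mul(2, Pow(W, 2)), 3) = Add(3, Mul(2, Pow(W, 2))))
Function('N')(T, A) = Mul(5, Pow(Add(-9, A), -1), Add(A, T)) (Function('N')(T, A) = Mul(5, Mul(Add(T, A), Pow(Add(A, -9), -1))) = Mul(5, Mul(Add(A, T), Pow(Add(-9, A), -1))) = Mul(5, Mul(Pow(Add(-9, A), -1), Add(A, T))) = Mul(5, Pow(Add(-9, A), -1), Add(A, T)))
o = 986 (o = Add(-28, Mul(39, 26)) = Add(-28, 1014) = 986)
Mul(o, Function('N')(Function('s')(7), 18)) = Mul(986, Mul(5, Pow(Add(-9, 18), -1), Add(18, Add(3, Mul(2, Pow(7, 2)))))) = Mul(986, Mul(5, Pow(9, -1), Add(18, Add(3, Mul(2, 49))))) = Mul(986, Mul(5, Rational(1, 9), Add(18, Add(3, 98)))) = Mul(986, Mul(5, Rational(1, 9), Add(18, 101))) = Mul(986, Mul(5, Rational(1, 9), 119)) = Mul(986, Rational(595, 9)) = Rational(586670, 9)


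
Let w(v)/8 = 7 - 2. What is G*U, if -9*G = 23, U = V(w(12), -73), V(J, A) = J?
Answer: -920/9 ≈ -102.22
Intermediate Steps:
w(v) = 40 (w(v) = 8*(7 - 2) = 8*5 = 40)
U = 40
G = -23/9 (G = -⅑*23 = -23/9 ≈ -2.5556)
G*U = -23/9*40 = -920/9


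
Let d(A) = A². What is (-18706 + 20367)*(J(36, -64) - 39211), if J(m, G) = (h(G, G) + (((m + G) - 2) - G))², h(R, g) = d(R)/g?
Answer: -63634571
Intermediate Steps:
h(R, g) = R²/g
J(m, G) = (-2 + G + m)² (J(m, G) = (G²/G + (((m + G) - 2) - G))² = (G + (((G + m) - 2) - G))² = (G + ((-2 + G + m) - G))² = (G + (-2 + m))² = (-2 + G + m)²)
(-18706 + 20367)*(J(36, -64) - 39211) = (-18706 + 20367)*((-2 - 64 + 36)² - 39211) = 1661*((-30)² - 39211) = 1661*(900 - 39211) = 1661*(-38311) = -63634571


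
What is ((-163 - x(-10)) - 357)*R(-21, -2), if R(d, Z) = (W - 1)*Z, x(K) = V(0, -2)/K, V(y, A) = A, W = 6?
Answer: 5202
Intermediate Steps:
x(K) = -2/K
R(d, Z) = 5*Z (R(d, Z) = (6 - 1)*Z = 5*Z)
((-163 - x(-10)) - 357)*R(-21, -2) = ((-163 - (-2)/(-10)) - 357)*(5*(-2)) = ((-163 - (-2)*(-1)/10) - 357)*(-10) = ((-163 - 1*⅕) - 357)*(-10) = ((-163 - ⅕) - 357)*(-10) = (-816/5 - 357)*(-10) = -2601/5*(-10) = 5202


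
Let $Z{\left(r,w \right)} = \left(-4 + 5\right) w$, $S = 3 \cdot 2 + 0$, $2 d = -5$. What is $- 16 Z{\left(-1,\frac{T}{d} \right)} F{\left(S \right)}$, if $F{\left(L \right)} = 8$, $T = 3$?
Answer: $\frac{768}{5} \approx 153.6$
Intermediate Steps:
$d = - \frac{5}{2}$ ($d = \frac{1}{2} \left(-5\right) = - \frac{5}{2} \approx -2.5$)
$S = 6$ ($S = 6 + 0 = 6$)
$Z{\left(r,w \right)} = w$ ($Z{\left(r,w \right)} = 1 w = w$)
$- 16 Z{\left(-1,\frac{T}{d} \right)} F{\left(S \right)} = - 16 \frac{3}{- \frac{5}{2}} \cdot 8 = - 16 \cdot 3 \left(- \frac{2}{5}\right) 8 = \left(-16\right) \left(- \frac{6}{5}\right) 8 = \frac{96}{5} \cdot 8 = \frac{768}{5}$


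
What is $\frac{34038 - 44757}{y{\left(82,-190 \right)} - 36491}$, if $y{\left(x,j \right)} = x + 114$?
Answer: $\frac{10719}{36295} \approx 0.29533$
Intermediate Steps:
$y{\left(x,j \right)} = 114 + x$
$\frac{34038 - 44757}{y{\left(82,-190 \right)} - 36491} = \frac{34038 - 44757}{\left(114 + 82\right) - 36491} = - \frac{10719}{196 - 36491} = - \frac{10719}{-36295} = \left(-10719\right) \left(- \frac{1}{36295}\right) = \frac{10719}{36295}$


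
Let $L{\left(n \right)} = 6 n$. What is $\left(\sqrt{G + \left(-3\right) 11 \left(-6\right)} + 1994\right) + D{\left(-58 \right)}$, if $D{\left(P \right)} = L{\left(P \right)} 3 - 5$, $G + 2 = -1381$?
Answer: $945 + i \sqrt{1185} \approx 945.0 + 34.424 i$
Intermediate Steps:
$G = -1383$ ($G = -2 - 1381 = -1383$)
$D{\left(P \right)} = -5 + 18 P$ ($D{\left(P \right)} = 6 P 3 - 5 = 18 P - 5 = -5 + 18 P$)
$\left(\sqrt{G + \left(-3\right) 11 \left(-6\right)} + 1994\right) + D{\left(-58 \right)} = \left(\sqrt{-1383 + \left(-3\right) 11 \left(-6\right)} + 1994\right) + \left(-5 + 18 \left(-58\right)\right) = \left(\sqrt{-1383 - -198} + 1994\right) - 1049 = \left(\sqrt{-1383 + 198} + 1994\right) - 1049 = \left(\sqrt{-1185} + 1994\right) - 1049 = \left(i \sqrt{1185} + 1994\right) - 1049 = \left(1994 + i \sqrt{1185}\right) - 1049 = 945 + i \sqrt{1185}$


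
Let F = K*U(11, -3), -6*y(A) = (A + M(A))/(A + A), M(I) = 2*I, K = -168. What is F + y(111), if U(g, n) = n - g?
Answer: 9407/4 ≈ 2351.8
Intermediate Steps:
y(A) = -¼ (y(A) = -(A + 2*A)/(6*(A + A)) = -3*A/(6*(2*A)) = -3*A*1/(2*A)/6 = -⅙*3/2 = -¼)
F = 2352 (F = -168*(-3 - 1*11) = -168*(-3 - 11) = -168*(-14) = 2352)
F + y(111) = 2352 - ¼ = 9407/4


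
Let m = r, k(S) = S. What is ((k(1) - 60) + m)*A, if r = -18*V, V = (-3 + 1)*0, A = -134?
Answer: 7906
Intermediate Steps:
V = 0 (V = -2*0 = 0)
r = 0 (r = -18*0 = 0)
m = 0
((k(1) - 60) + m)*A = ((1 - 60) + 0)*(-134) = (-59 + 0)*(-134) = -59*(-134) = 7906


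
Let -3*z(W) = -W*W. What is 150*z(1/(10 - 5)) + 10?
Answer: 12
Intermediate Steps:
z(W) = W²/3 (z(W) = -(-1)*W*W/3 = -(-1)*W²/3 = W²/3)
150*z(1/(10 - 5)) + 10 = 150*((1/(10 - 5))²/3) + 10 = 150*((1/5)²/3) + 10 = 150*((⅕)²/3) + 10 = 150*((⅓)*(1/25)) + 10 = 150*(1/75) + 10 = 2 + 10 = 12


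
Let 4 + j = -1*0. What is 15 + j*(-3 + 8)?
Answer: -5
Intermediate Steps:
j = -4 (j = -4 - 1*0 = -4 + 0 = -4)
15 + j*(-3 + 8) = 15 - 4*(-3 + 8) = 15 - 4*5 = 15 - 20 = -5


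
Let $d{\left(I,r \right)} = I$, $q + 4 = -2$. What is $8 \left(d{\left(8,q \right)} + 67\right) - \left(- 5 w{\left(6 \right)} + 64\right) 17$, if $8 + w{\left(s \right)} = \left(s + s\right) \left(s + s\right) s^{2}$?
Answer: $439472$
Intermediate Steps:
$q = -6$ ($q = -4 - 2 = -6$)
$w{\left(s \right)} = -8 + 4 s^{4}$ ($w{\left(s \right)} = -8 + \left(s + s\right) \left(s + s\right) s^{2} = -8 + 2 s 2 s s^{2} = -8 + 4 s^{2} s^{2} = -8 + 4 s^{4}$)
$8 \left(d{\left(8,q \right)} + 67\right) - \left(- 5 w{\left(6 \right)} + 64\right) 17 = 8 \left(8 + 67\right) - \left(- 5 \left(-8 + 4 \cdot 6^{4}\right) + 64\right) 17 = 8 \cdot 75 - \left(- 5 \left(-8 + 4 \cdot 1296\right) + 64\right) 17 = 600 - \left(- 5 \left(-8 + 5184\right) + 64\right) 17 = 600 - \left(\left(-5\right) 5176 + 64\right) 17 = 600 - \left(-25880 + 64\right) 17 = 600 - \left(-25816\right) 17 = 600 - -438872 = 600 + 438872 = 439472$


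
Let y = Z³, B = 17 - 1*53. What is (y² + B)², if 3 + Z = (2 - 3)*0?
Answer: 480249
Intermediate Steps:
Z = -3 (Z = -3 + (2 - 3)*0 = -3 - 1*0 = -3 + 0 = -3)
B = -36 (B = 17 - 53 = -36)
y = -27 (y = (-3)³ = -27)
(y² + B)² = ((-27)² - 36)² = (729 - 36)² = 693² = 480249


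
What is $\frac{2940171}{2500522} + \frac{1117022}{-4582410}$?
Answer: $\frac{5339965453313}{5729208509010} \approx 0.93206$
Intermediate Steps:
$\frac{2940171}{2500522} + \frac{1117022}{-4582410} = 2940171 \cdot \frac{1}{2500522} + 1117022 \left(- \frac{1}{4582410}\right) = \frac{2940171}{2500522} - \frac{558511}{2291205} = \frac{5339965453313}{5729208509010}$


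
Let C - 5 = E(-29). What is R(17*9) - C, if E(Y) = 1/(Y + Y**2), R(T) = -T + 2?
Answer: -126673/812 ≈ -156.00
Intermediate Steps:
R(T) = 2 - T
C = 4061/812 (C = 5 + 1/((-29)*(1 - 29)) = 5 - 1/29/(-28) = 5 - 1/29*(-1/28) = 5 + 1/812 = 4061/812 ≈ 5.0012)
R(17*9) - C = (2 - 17*9) - 1*4061/812 = (2 - 1*153) - 4061/812 = (2 - 153) - 4061/812 = -151 - 4061/812 = -126673/812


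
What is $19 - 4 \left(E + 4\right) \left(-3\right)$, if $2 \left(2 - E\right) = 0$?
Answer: $91$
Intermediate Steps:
$E = 2$ ($E = 2 - 0 = 2 + 0 = 2$)
$19 - 4 \left(E + 4\right) \left(-3\right) = 19 - 4 \left(2 + 4\right) \left(-3\right) = 19 - 4 \cdot 6 \left(-3\right) = 19 - -72 = 19 + 72 = 91$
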